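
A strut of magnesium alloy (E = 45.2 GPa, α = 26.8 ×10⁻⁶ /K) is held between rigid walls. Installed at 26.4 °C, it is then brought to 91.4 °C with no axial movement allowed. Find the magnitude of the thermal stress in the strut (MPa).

ΔT = 65.00 K. Constrained thermal stress σ = E·α·ΔT = 45.20×10³ MPa × 26.8×10⁻⁶ × 65.00 = 78.7 MPa (compressive).

78.7 MPa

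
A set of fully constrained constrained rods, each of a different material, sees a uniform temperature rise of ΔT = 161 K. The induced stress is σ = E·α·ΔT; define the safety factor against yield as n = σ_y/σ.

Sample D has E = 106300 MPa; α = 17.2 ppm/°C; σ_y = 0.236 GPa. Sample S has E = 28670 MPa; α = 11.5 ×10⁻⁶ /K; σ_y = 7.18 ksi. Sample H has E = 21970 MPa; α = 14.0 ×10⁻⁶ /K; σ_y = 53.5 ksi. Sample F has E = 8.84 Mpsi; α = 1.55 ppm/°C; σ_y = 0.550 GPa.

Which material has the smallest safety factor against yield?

With everything in SI (GPa, ×10⁻⁶/K, MPa):
  sample D: E = 106.3, α = 17.2, σ_y = 236.0 → σ = 294 MPa, n = 0.802
  sample S: E = 28.67, α = 11.5, σ_y = 49.50 → σ = 53.1 MPa, n = 0.933
  sample H: E = 21.97, α = 14.0, σ_y = 368.9 → σ = 49.5 MPa, n = 7.45
  sample F: E = 60.95, α = 1.55, σ_y = 550.0 → σ = 15.2 MPa, n = 36.2
The minimum is sample D at n = 0.802.

sample D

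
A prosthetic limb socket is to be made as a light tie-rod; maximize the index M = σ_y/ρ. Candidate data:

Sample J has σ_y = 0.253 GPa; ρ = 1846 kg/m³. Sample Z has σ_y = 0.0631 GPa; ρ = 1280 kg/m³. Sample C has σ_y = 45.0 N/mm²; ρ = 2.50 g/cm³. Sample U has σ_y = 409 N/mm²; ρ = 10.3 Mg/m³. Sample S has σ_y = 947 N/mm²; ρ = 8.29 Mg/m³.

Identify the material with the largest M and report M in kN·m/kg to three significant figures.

sample J, M = 137 kN·m/kg

In SI units:
  sample J: σ_y = 253.0 MPa, ρ = 1846 kg/m³
  sample Z: σ_y = 63.10 MPa, ρ = 1280 kg/m³
  sample C: σ_y = 45.00 MPa, ρ = 2500 kg/m³
  sample U: σ_y = 409.0 MPa, ρ = 10300 kg/m³
  sample S: σ_y = 947.0 MPa, ρ = 8290 kg/m³
  sample J: M = 137 kN·m/kg
  sample S: M = 114 kN·m/kg
  sample Z: M = 49.3 kN·m/kg
  sample U: M = 39.7 kN·m/kg
  sample C: M = 18.0 kN·m/kg
Sample J ranks first.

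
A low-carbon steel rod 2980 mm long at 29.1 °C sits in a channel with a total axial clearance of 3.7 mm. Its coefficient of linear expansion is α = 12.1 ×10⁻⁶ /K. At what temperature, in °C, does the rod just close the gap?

α·L₀·ΔT = 3.7 mm ⇒ ΔT = 3.7 / (12.1×10⁻⁶ × 2980.0) = 102.6 K.
T = 29.1 + 102.6 = 131.7 °C.

132 °C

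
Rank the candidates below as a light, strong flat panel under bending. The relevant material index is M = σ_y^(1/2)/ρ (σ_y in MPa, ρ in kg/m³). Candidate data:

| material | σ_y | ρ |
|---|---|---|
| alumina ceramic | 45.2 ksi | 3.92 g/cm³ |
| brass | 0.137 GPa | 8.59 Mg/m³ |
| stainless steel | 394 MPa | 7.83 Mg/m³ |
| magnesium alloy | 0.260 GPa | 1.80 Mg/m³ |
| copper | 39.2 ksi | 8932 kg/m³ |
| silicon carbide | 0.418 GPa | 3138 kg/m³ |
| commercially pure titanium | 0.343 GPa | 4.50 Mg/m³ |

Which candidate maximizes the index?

magnesium alloy

In SI units:
  alumina ceramic: σ_y = 311.6 MPa, ρ = 3920 kg/m³
  brass: σ_y = 137.0 MPa, ρ = 8590 kg/m³
  stainless steel: σ_y = 394.0 MPa, ρ = 7830 kg/m³
  magnesium alloy: σ_y = 260.0 MPa, ρ = 1800 kg/m³
  copper: σ_y = 270.3 MPa, ρ = 8932 kg/m³
  silicon carbide: σ_y = 418.0 MPa, ρ = 3138 kg/m³
  commercially pure titanium: σ_y = 343.0 MPa, ρ = 4500 kg/m³
  magnesium alloy: M = 8.96×10⁻³
  silicon carbide: M = 6.52×10⁻³
  alumina ceramic: M = 4.50×10⁻³
  commercially pure titanium: M = 4.12×10⁻³
  stainless steel: M = 2.54×10⁻³
  copper: M = 1.84×10⁻³
  brass: M = 1.36×10⁻³
Highest index: magnesium alloy.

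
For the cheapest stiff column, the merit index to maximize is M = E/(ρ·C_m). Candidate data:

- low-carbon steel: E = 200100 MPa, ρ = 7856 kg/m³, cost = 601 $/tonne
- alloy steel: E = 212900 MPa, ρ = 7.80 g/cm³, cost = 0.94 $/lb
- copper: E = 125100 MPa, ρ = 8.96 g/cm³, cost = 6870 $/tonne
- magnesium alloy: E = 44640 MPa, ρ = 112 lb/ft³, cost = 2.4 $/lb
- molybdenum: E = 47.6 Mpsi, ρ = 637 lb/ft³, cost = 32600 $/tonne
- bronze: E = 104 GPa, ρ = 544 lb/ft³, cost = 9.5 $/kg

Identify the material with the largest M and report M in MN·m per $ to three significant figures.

low-carbon steel, M = 42.4 MN·m per $

After converting to SI:
  low-carbon steel: E = 200.1 GPa, ρ = 7856 kg/m³, cost = 0.6010 $/kg
  alloy steel: E = 212.9 GPa, ρ = 7800 kg/m³, cost = 2.072 $/kg
  copper: E = 125.1 GPa, ρ = 8960 kg/m³, cost = 6.870 $/kg
  magnesium alloy: E = 44.64 GPa, ρ = 1794 kg/m³, cost = 5.291 $/kg
  molybdenum: E = 328.2 GPa, ρ = 10200 kg/m³, cost = 32.60 $/kg
  bronze: E = 104.0 GPa, ρ = 8714 kg/m³, cost = 9.500 $/kg
  low-carbon steel: M = 42.4 MN·m per $
  alloy steel: M = 13.2 MN·m per $
  magnesium alloy: M = 4.70 MN·m per $
  copper: M = 2.03 MN·m per $
  bronze: M = 1.26 MN·m per $
  molybdenum: M = 0.987 MN·m per $
The maximum is for low-carbon steel.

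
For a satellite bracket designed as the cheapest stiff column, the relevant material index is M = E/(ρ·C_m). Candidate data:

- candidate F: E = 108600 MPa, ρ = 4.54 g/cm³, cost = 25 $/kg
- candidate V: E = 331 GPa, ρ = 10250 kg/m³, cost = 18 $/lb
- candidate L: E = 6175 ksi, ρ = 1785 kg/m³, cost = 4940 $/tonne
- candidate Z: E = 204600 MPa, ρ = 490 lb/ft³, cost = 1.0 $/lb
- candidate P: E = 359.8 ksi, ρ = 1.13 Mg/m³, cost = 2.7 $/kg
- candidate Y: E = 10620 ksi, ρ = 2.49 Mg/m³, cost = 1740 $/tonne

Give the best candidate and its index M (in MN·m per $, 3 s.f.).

candidate Y, M = 16.9 MN·m per $

After converting to SI:
  candidate F: E = 108.6 GPa, ρ = 4540 kg/m³, cost = 25.00 $/kg
  candidate V: E = 331.0 GPa, ρ = 10250 kg/m³, cost = 39.68 $/kg
  candidate L: E = 42.58 GPa, ρ = 1785 kg/m³, cost = 4.940 $/kg
  candidate Z: E = 204.6 GPa, ρ = 7849 kg/m³, cost = 2.205 $/kg
  candidate P: E = 2.481 GPa, ρ = 1130 kg/m³, cost = 2.700 $/kg
  candidate Y: E = 73.22 GPa, ρ = 2490 kg/m³, cost = 1.740 $/kg
  candidate Y: M = 16.9 MN·m per $
  candidate Z: M = 11.8 MN·m per $
  candidate L: M = 4.83 MN·m per $
  candidate F: M = 0.957 MN·m per $
  candidate V: M = 0.814 MN·m per $
  candidate P: M = 0.813 MN·m per $
The maximum is for candidate Y.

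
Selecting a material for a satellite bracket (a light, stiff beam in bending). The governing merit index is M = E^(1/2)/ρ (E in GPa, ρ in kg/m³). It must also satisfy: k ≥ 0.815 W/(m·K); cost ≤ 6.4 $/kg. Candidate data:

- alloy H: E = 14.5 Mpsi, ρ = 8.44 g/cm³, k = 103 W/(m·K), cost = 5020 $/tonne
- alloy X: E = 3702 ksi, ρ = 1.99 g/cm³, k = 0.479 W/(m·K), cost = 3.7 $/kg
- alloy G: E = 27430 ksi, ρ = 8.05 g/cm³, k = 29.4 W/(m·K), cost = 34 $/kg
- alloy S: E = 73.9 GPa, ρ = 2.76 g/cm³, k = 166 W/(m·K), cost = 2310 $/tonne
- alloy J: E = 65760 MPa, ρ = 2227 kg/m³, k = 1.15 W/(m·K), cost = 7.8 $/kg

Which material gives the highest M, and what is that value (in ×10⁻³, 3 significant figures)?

Screen on constraints: k ≥ 0.815 W/(m·K); cost ≤ 6.4 $/kg. Survivors: alloy H, alloy S.
In SI units:
  alloy H: E = 99.97 GPa, ρ = 8440 kg/m³
  alloy S: E = 73.90 GPa, ρ = 2760 kg/m³
  alloy S: M = 3.11×10⁻³
  alloy H: M = 1.18×10⁻³
The maximum is for alloy S.

alloy S, M = 3.11×10⁻³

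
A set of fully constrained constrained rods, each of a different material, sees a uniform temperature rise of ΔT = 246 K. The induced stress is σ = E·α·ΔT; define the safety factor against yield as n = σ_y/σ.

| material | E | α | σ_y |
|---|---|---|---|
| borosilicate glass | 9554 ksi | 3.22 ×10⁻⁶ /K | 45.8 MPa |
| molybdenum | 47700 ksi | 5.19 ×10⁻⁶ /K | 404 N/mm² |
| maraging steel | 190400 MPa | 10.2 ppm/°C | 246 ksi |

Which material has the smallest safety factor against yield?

In consistent units (E in GPa, α in ×10⁻⁶/K, σ_y in MPa):
  borosilicate glass: E = 65.87, α = 3.22, σ_y = 45.80 → σ = 52.2 MPa, n = 0.878
  molybdenum: E = 328.9, α = 5.19, σ_y = 404.0 → σ = 420 MPa, n = 0.962
  maraging steel: E = 190.4, α = 10.2, σ_y = 1696 → σ = 478 MPa, n = 3.55
Borosilicate glass has the lowest safety factor, n = 0.878.

borosilicate glass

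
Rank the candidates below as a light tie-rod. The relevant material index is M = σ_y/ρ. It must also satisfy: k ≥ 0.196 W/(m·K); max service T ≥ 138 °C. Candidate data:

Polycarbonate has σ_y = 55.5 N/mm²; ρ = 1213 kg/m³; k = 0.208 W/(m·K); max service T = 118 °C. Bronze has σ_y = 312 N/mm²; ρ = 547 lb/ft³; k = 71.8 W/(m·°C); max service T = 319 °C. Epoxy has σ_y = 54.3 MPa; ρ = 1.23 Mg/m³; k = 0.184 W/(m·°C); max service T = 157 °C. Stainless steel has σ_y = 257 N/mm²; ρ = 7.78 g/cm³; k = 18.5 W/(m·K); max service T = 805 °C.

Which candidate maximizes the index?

Screen on constraints: k ≥ 0.196 W/(m·K); max service T ≥ 138 °C. Survivors: bronze, stainless steel.
After converting to SI:
  bronze: σ_y = 312.0 MPa, ρ = 8762 kg/m³
  stainless steel: σ_y = 257.0 MPa, ρ = 7780 kg/m³
  bronze: M = 35.6 kN·m/kg
  stainless steel: M = 33.0 kN·m/kg
Bronze ranks first.

bronze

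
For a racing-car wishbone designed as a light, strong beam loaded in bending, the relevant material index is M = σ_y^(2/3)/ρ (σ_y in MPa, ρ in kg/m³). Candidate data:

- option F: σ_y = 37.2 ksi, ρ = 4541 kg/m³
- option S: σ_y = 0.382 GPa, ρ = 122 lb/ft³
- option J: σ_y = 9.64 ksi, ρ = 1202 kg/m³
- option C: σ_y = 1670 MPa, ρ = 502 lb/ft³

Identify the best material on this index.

option S

After converting to SI:
  option F: σ_y = 256.5 MPa, ρ = 4541 kg/m³
  option S: σ_y = 382.0 MPa, ρ = 1954 kg/m³
  option J: σ_y = 66.47 MPa, ρ = 1202 kg/m³
  option C: σ_y = 1670 MPa, ρ = 8041 kg/m³
  option S: M = 26.9×10⁻³
  option C: M = 17.5×10⁻³
  option J: M = 13.7×10⁻³
  option F: M = 8.89×10⁻³
The maximum is for option S.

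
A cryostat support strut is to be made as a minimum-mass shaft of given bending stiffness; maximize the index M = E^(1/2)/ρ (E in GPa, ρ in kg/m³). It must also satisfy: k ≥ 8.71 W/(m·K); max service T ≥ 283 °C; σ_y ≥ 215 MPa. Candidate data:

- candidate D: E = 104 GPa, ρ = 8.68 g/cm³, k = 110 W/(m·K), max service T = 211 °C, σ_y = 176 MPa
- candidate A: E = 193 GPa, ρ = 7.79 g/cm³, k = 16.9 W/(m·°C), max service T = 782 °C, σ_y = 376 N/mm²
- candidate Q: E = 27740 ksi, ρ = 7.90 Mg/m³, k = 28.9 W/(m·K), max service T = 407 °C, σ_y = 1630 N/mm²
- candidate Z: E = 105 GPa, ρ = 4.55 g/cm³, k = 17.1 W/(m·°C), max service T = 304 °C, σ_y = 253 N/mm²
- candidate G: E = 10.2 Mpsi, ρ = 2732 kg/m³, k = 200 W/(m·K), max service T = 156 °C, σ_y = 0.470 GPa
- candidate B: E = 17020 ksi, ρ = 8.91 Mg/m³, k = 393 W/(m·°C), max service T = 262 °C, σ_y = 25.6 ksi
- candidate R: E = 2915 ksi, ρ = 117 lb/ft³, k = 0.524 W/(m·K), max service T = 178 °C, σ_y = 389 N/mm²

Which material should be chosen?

Screen on constraints: k ≥ 8.71 W/(m·K); max service T ≥ 283 °C; σ_y ≥ 215 MPa. Survivors: candidate A, candidate Q, candidate Z.
Convert each candidate to consistent units, then evaluate M:
  candidate A: E = 193.0 GPa, ρ = 7790 kg/m³
  candidate Q: E = 191.3 GPa, ρ = 7900 kg/m³
  candidate Z: E = 105.0 GPa, ρ = 4550 kg/m³
  candidate Z: M = 2.25×10⁻³
  candidate A: M = 1.78×10⁻³
  candidate Q: M = 1.75×10⁻³
The maximum is for candidate Z.

candidate Z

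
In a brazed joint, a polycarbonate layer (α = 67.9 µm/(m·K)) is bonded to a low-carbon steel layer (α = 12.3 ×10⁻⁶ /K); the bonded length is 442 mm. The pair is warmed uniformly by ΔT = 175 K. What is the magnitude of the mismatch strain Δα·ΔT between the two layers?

Δα = |67.9 − 12.3|×10⁻⁶/K = 55.6×10⁻⁶/K.
Mismatch strain = Δα·ΔT = 55.6×10⁻⁶ × 175.0 = 9.73×10⁻³.

9.73×10⁻³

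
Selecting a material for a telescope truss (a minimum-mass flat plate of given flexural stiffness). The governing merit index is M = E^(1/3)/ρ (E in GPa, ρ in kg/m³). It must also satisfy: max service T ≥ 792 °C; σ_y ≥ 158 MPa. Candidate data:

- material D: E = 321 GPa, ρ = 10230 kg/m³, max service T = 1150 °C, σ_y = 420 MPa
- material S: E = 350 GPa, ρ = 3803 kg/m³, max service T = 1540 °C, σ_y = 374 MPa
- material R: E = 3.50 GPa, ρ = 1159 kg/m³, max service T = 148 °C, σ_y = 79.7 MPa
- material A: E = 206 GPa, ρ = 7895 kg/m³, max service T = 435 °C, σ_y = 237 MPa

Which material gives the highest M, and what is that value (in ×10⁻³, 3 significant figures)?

Screen on constraints: max service T ≥ 792 °C; σ_y ≥ 158 MPa. Survivors: material D, material S.
Per-candidate index values:
  material S: M = 1.85×10⁻³
  material D: M = 0.669×10⁻³
Material S ranks first.

material S, M = 1.85×10⁻³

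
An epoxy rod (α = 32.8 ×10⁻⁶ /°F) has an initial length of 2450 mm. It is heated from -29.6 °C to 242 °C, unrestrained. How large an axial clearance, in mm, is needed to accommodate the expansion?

39.3 mm

Convert α: 32.8×10⁻⁶/°F × (9/5) = 59.0×10⁻⁶/K.
ΔT = 242 − (-29.6) = 271.6 K.
ΔL = α·L₀·ΔT = 59.0×10⁻⁶ × 2450 mm × 271.6 K = 39.3 mm.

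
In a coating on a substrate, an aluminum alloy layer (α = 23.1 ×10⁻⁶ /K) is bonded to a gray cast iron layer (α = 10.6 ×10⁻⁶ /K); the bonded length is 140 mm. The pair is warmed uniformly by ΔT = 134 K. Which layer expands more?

α(aluminum alloy) = 23.1×10⁻⁶/K vs α(gray cast iron) = 10.6×10⁻⁶/K.
Higher α expands more for the same ΔT: aluminum alloy.

aluminum alloy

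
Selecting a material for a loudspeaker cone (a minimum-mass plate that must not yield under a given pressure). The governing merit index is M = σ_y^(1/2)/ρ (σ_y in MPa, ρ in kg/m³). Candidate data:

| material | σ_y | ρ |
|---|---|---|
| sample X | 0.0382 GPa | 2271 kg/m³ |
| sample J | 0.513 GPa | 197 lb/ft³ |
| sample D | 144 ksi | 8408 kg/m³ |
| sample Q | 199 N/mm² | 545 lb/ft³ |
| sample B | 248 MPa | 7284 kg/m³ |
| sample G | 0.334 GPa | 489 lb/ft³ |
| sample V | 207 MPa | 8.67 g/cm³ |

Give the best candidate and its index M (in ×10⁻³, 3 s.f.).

After converting to SI:
  sample X: σ_y = 38.20 MPa, ρ = 2271 kg/m³
  sample J: σ_y = 513.0 MPa, ρ = 3156 kg/m³
  sample D: σ_y = 992.8 MPa, ρ = 8408 kg/m³
  sample Q: σ_y = 199.0 MPa, ρ = 8730 kg/m³
  sample B: σ_y = 248.0 MPa, ρ = 7284 kg/m³
  sample G: σ_y = 334.0 MPa, ρ = 7833 kg/m³
  sample V: σ_y = 207.0 MPa, ρ = 8670 kg/m³
  sample J: M = 7.18×10⁻³
  sample D: M = 3.75×10⁻³
  sample X: M = 2.72×10⁻³
  sample G: M = 2.33×10⁻³
  sample B: M = 2.16×10⁻³
  sample V: M = 1.66×10⁻³
  sample Q: M = 1.62×10⁻³
The maximum is for sample J.

sample J, M = 7.18×10⁻³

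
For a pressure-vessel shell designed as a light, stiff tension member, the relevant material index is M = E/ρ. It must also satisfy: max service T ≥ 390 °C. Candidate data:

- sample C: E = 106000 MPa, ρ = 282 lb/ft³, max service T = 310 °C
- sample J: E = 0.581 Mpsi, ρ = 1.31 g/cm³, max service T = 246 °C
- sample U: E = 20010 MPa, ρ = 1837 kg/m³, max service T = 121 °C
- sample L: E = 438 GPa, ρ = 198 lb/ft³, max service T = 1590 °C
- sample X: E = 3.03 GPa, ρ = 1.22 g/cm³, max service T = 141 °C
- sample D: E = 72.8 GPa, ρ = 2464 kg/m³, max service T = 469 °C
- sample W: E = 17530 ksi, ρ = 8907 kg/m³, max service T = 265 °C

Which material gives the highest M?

sample L

Screen on constraints: max service T ≥ 390 °C. Survivors: sample L, sample D.
After converting to SI:
  sample L: E = 438.0 GPa, ρ = 3172 kg/m³
  sample D: E = 72.80 GPa, ρ = 2464 kg/m³
  sample L: M = 138 MN·m/kg
  sample D: M = 29.5 MN·m/kg
Sample L ranks first.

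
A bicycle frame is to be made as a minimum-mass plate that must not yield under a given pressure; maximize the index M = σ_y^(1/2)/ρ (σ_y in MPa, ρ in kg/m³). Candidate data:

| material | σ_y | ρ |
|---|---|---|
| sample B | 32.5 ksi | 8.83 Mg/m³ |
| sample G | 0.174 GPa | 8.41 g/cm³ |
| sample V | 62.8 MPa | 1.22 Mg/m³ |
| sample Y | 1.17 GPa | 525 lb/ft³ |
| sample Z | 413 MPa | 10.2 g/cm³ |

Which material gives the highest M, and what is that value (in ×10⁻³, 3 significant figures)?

After converting to SI:
  sample B: σ_y = 224.1 MPa, ρ = 8830 kg/m³
  sample G: σ_y = 174.0 MPa, ρ = 8410 kg/m³
  sample V: σ_y = 62.80 MPa, ρ = 1220 kg/m³
  sample Y: σ_y = 1170 MPa, ρ = 8410 kg/m³
  sample Z: σ_y = 413.0 MPa, ρ = 10200 kg/m³
  sample V: M = 6.50×10⁻³
  sample Y: M = 4.07×10⁻³
  sample Z: M = 1.99×10⁻³
  sample B: M = 1.70×10⁻³
  sample G: M = 1.57×10⁻³
Sample V has the largest M.

sample V, M = 6.50×10⁻³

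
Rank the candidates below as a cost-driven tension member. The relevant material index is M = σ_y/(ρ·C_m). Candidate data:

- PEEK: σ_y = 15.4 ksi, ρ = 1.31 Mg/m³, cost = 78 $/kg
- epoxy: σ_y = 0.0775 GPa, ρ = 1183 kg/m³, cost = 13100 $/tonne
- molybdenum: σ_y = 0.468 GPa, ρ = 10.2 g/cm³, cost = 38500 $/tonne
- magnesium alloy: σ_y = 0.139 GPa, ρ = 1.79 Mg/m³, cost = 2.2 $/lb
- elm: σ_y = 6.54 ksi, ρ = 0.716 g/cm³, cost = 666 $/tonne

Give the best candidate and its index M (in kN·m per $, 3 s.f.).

elm, M = 94.6 kN·m per $

Normalizing units and computing the index:
  PEEK: σ_y = 106.2 MPa, ρ = 1310 kg/m³, cost = 78.00 $/kg
  epoxy: σ_y = 77.50 MPa, ρ = 1183 kg/m³, cost = 13.10 $/kg
  molybdenum: σ_y = 468.0 MPa, ρ = 10200 kg/m³, cost = 38.50 $/kg
  magnesium alloy: σ_y = 139.0 MPa, ρ = 1790 kg/m³, cost = 4.850 $/kg
  elm: σ_y = 45.09 MPa, ρ = 716.0 kg/m³, cost = 0.6660 $/kg
  elm: M = 94.6 kN·m per $
  magnesium alloy: M = 16.0 kN·m per $
  epoxy: M = 5.00 kN·m per $
  molybdenum: M = 1.19 kN·m per $
  PEEK: M = 1.04 kN·m per $
Highest index: elm.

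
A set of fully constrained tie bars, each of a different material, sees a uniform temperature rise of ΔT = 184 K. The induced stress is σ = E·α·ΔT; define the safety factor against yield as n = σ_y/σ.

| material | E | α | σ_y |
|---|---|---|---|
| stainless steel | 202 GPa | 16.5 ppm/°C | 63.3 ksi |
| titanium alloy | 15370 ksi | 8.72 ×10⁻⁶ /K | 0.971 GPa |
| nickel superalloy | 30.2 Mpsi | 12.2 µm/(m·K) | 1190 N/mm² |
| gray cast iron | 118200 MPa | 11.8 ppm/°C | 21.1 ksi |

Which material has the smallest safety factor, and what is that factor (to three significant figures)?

gray cast iron, n = 0.567

Converting E to GPa, α to ×10⁻⁶/K, σ_y to MPa, then σ and n for each:
  stainless steel: E = 202.0, α = 16.5, σ_y = 436.4 → σ = 613 MPa, n = 0.712
  titanium alloy: E = 106.0, α = 8.72, σ_y = 971.0 → σ = 170 MPa, n = 5.71
  nickel superalloy: E = 208.2, α = 12.2, σ_y = 1190 → σ = 467 MPa, n = 2.55
  gray cast iron: E = 118.2, α = 11.8, σ_y = 145.5 → σ = 257 MPa, n = 0.567
The minimum is gray cast iron at n = 0.567.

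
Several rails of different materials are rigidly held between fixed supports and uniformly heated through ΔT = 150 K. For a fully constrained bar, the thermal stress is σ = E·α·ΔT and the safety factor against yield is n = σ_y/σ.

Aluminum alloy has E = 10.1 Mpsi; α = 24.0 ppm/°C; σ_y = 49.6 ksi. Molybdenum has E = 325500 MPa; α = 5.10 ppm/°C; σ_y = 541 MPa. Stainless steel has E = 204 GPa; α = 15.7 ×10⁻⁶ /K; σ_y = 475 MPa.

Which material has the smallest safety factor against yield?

stainless steel

With everything in SI (GPa, ×10⁻⁶/K, MPa):
  aluminum alloy: E = 69.64, α = 24.0, σ_y = 342.0 → σ = 251 MPa, n = 1.36
  molybdenum: E = 325.5, α = 5.10, σ_y = 541.0 → σ = 249 MPa, n = 2.17
  stainless steel: E = 204.0, α = 15.7, σ_y = 475.0 → σ = 480 MPa, n = 0.989
Smallest n: stainless steel with n = 0.989.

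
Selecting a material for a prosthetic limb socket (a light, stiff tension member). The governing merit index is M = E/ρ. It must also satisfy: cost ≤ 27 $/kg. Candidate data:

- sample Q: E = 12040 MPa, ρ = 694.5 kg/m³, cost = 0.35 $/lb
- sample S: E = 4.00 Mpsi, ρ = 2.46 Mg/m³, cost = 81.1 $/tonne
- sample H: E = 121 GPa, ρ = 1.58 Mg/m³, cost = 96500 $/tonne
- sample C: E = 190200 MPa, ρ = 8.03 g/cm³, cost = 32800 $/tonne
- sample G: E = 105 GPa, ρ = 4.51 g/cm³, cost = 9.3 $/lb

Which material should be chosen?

Screen on constraints: cost ≤ 27 $/kg. Survivors: sample Q, sample S, sample G.
Convert each candidate to consistent units, then evaluate M:
  sample Q: E = 12.04 GPa, ρ = 694.5 kg/m³
  sample S: E = 27.58 GPa, ρ = 2460 kg/m³
  sample G: E = 105.0 GPa, ρ = 4510 kg/m³
  sample G: M = 23.3 MN·m/kg
  sample Q: M = 17.3 MN·m/kg
  sample S: M = 11.2 MN·m/kg
Sample G ranks first.

sample G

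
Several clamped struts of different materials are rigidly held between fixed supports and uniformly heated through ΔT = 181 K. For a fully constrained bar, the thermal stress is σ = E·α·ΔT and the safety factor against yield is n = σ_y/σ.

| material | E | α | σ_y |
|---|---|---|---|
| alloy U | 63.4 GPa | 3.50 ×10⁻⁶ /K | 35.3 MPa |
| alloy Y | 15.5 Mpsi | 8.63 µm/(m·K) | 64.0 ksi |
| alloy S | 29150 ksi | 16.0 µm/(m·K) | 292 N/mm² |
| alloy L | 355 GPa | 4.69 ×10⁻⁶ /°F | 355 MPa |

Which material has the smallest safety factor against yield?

With everything in SI (GPa, ×10⁻⁶/K, MPa):
  alloy U: E = 63.40, α = 3.50, σ_y = 35.30 → σ = 40.2 MPa, n = 0.879
  alloy Y: E = 106.9, α = 8.63, σ_y = 441.3 → σ = 167 MPa, n = 2.64
  alloy S: E = 201.0, α = 16.0, σ_y = 292.0 → σ = 582 MPa, n = 0.502
  alloy L: E = 355.0, α = 8.44, σ_y = 355.0 → σ = 542 MPa, n = 0.654
Alloy S has the lowest safety factor, n = 0.502.

alloy S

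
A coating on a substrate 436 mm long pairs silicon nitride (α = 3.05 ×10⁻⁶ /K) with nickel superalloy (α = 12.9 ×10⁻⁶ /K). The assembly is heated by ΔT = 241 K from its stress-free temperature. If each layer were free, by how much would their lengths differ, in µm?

Δα = |3.05 − 12.9|×10⁻⁶/K = 9.85×10⁻⁶/K.
ΔL_mismatch = Δα·L·ΔT = 9.85×10⁻⁶ × 436.0 mm × 241.0 K = 1030 µm.

1030 µm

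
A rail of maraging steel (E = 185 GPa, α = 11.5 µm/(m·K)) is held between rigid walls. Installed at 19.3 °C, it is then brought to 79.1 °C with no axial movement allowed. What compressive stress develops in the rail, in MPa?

127 MPa

ΔT = 59.80 K. Constrained thermal stress σ = E·α·ΔT = 185.0×10³ MPa × 11.5×10⁻⁶ × 59.80 = 127 MPa (compressive).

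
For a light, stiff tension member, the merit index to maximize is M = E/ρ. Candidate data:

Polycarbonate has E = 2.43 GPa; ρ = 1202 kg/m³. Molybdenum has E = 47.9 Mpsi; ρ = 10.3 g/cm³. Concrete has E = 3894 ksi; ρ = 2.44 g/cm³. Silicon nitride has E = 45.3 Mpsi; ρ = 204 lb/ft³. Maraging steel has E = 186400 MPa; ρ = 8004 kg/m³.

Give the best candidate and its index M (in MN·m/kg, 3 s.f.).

silicon nitride, M = 95.6 MN·m/kg

In SI units:
  polycarbonate: E = 2.430 GPa, ρ = 1202 kg/m³
  molybdenum: E = 330.3 GPa, ρ = 10300 kg/m³
  concrete: E = 26.85 GPa, ρ = 2440 kg/m³
  silicon nitride: E = 312.3 GPa, ρ = 3268 kg/m³
  maraging steel: E = 186.4 GPa, ρ = 8004 kg/m³
  silicon nitride: M = 95.6 MN·m/kg
  molybdenum: M = 32.1 MN·m/kg
  maraging steel: M = 23.3 MN·m/kg
  concrete: M = 11.0 MN·m/kg
  polycarbonate: M = 2.02 MN·m/kg
The maximum is for silicon nitride.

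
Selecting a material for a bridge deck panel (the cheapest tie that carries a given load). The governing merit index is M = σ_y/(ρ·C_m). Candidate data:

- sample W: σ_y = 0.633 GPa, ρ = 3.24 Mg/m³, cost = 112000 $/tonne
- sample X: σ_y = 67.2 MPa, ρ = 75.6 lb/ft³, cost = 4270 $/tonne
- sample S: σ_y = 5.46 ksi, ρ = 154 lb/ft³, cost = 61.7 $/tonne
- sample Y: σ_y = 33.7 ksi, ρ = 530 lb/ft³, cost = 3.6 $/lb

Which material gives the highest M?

sample S

After converting to SI:
  sample W: σ_y = 633.0 MPa, ρ = 3240 kg/m³, cost = 112.0 $/kg
  sample X: σ_y = 67.20 MPa, ρ = 1211 kg/m³, cost = 4.270 $/kg
  sample S: σ_y = 37.65 MPa, ρ = 2467 kg/m³, cost = 0.06170 $/kg
  sample Y: σ_y = 232.4 MPa, ρ = 8490 kg/m³, cost = 7.937 $/kg
  sample S: M = 247 kN·m per $
  sample X: M = 13.0 kN·m per $
  sample Y: M = 3.45 kN·m per $
  sample W: M = 1.74 kN·m per $
Sample S has the largest M.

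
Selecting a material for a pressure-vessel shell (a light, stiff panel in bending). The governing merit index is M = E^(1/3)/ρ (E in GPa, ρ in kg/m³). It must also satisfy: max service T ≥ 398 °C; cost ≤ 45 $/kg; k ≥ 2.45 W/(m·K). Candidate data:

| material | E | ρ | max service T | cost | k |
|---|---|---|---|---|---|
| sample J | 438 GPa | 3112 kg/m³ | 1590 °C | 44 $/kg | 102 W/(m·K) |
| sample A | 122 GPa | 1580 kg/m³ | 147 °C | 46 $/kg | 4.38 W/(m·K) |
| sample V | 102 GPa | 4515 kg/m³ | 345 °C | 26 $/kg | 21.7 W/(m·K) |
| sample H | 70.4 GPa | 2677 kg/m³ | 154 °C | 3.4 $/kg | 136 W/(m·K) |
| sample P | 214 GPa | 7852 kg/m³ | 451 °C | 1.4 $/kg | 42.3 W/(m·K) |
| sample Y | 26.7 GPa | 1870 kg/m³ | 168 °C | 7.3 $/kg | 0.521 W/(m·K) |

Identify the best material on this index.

Screen on constraints: max service T ≥ 398 °C; cost ≤ 45 $/kg; k ≥ 2.45 W/(m·K). Survivors: sample J, sample P.
Evaluate M for each candidate:
  sample J: M = 2.44×10⁻³
  sample P: M = 0.762×10⁻³
Sample J ranks first.

sample J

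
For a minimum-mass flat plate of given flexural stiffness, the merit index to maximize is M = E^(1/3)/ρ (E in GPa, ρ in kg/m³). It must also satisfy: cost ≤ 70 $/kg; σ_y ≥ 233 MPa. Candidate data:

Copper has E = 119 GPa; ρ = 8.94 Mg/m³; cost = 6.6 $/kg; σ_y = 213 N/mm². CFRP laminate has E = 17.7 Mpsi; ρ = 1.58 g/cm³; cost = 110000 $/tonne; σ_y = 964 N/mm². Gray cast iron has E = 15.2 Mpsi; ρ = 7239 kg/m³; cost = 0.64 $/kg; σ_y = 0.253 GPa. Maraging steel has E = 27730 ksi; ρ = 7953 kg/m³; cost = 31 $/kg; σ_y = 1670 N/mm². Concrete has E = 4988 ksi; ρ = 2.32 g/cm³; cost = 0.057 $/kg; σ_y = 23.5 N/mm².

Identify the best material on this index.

maraging steel

Screen on constraints: cost ≤ 70 $/kg; σ_y ≥ 233 MPa. Survivors: gray cast iron, maraging steel.
In SI units:
  gray cast iron: E = 104.8 GPa, ρ = 7239 kg/m³
  maraging steel: E = 191.2 GPa, ρ = 7953 kg/m³
  maraging steel: M = 0.724×10⁻³
  gray cast iron: M = 0.651×10⁻³
Maraging steel has the largest M.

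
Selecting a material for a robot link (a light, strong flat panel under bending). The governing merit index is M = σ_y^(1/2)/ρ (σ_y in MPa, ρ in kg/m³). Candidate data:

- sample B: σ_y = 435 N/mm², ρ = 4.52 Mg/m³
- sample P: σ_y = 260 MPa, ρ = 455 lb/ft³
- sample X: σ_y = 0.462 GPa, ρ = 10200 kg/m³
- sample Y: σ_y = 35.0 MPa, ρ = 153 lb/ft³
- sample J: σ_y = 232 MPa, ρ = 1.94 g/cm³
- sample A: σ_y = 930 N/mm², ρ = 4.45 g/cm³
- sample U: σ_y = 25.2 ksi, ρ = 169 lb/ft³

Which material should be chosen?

sample J

In SI units:
  sample B: σ_y = 435.0 MPa, ρ = 4520 kg/m³
  sample P: σ_y = 260.0 MPa, ρ = 7288 kg/m³
  sample X: σ_y = 462.0 MPa, ρ = 10200 kg/m³
  sample Y: σ_y = 35.00 MPa, ρ = 2451 kg/m³
  sample J: σ_y = 232.0 MPa, ρ = 1940 kg/m³
  sample A: σ_y = 930.0 MPa, ρ = 4450 kg/m³
  sample U: σ_y = 173.7 MPa, ρ = 2707 kg/m³
  sample J: M = 7.85×10⁻³
  sample A: M = 6.85×10⁻³
  sample U: M = 4.87×10⁻³
  sample B: M = 4.61×10⁻³
  sample Y: M = 2.41×10⁻³
  sample P: M = 2.21×10⁻³
  sample X: M = 2.11×10⁻³
Sample J ranks first.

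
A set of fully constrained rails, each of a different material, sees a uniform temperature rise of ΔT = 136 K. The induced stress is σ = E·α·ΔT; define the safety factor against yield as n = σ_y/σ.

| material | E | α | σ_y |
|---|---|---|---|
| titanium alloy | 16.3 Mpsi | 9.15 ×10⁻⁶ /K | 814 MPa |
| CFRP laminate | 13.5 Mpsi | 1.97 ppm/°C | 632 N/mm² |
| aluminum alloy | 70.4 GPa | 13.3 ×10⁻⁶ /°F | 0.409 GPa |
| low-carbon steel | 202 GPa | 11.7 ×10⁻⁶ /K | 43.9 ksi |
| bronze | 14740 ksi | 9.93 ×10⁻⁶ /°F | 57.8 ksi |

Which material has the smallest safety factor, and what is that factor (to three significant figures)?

Converting E to GPa, α to ×10⁻⁶/K, σ_y to MPa, then σ and n for each:
  titanium alloy: E = 112.4, α = 9.15, σ_y = 814.0 → σ = 140 MPa, n = 5.82
  CFRP laminate: E = 93.08, α = 1.97, σ_y = 632.0 → σ = 24.9 MPa, n = 25.3
  aluminum alloy: E = 70.40, α = 23.9, σ_y = 409.0 → σ = 229 MPa, n = 1.78
  low-carbon steel: E = 202.0, α = 11.7, σ_y = 302.7 → σ = 321 MPa, n = 0.942
  bronze: E = 101.6, α = 17.9, σ_y = 398.5 → σ = 247 MPa, n = 1.61
The minimum is low-carbon steel at n = 0.942.

low-carbon steel, n = 0.942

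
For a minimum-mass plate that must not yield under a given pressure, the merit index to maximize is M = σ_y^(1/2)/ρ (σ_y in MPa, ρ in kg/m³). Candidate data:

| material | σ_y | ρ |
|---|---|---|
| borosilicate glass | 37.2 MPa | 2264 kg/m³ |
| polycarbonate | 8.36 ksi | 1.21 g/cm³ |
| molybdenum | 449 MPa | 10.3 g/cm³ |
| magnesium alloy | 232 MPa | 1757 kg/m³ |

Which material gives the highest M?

Convert each candidate to consistent units, then evaluate M:
  borosilicate glass: σ_y = 37.20 MPa, ρ = 2264 kg/m³
  polycarbonate: σ_y = 57.64 MPa, ρ = 1210 kg/m³
  molybdenum: σ_y = 449.0 MPa, ρ = 10300 kg/m³
  magnesium alloy: σ_y = 232.0 MPa, ρ = 1757 kg/m³
  magnesium alloy: M = 8.67×10⁻³
  polycarbonate: M = 6.27×10⁻³
  borosilicate glass: M = 2.69×10⁻³
  molybdenum: M = 2.06×10⁻³
Magnesium alloy ranks first.

magnesium alloy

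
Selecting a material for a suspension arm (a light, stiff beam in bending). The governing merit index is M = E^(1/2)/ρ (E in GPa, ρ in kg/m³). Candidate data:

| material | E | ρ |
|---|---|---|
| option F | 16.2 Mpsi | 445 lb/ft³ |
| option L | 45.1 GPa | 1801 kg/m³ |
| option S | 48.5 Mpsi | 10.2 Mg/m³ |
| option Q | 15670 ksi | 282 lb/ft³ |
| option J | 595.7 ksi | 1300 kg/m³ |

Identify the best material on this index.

option L

Putting every candidate on a common basis:
  option F: E = 111.7 GPa, ρ = 7128 kg/m³
  option L: E = 45.10 GPa, ρ = 1801 kg/m³
  option S: E = 334.4 GPa, ρ = 10200 kg/m³
  option Q: E = 108.0 GPa, ρ = 4517 kg/m³
  option J: E = 4.107 GPa, ρ = 1300 kg/m³
  option L: M = 3.73×10⁻³
  option Q: M = 2.30×10⁻³
  option S: M = 1.79×10⁻³
  option J: M = 1.56×10⁻³
  option F: M = 1.48×10⁻³
Option L ranks first.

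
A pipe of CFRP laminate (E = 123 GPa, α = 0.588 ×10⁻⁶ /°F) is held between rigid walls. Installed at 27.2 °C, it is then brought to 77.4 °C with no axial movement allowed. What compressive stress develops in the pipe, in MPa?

α = 0.588×10⁻⁶/°F × 9/5 = 1.06×10⁻⁶/K.
ΔT = 50.20 K. Constrained thermal stress σ = E·α·ΔT = 123.0×10³ MPa × 1.06×10⁻⁶ × 50.20 = 6.54 MPa (compressive).

6.54 MPa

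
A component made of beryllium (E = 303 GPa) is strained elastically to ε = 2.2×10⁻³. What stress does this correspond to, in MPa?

667 MPa

σ = E·ε = 303000 MPa × 2.2×10⁻³ = 667 MPa.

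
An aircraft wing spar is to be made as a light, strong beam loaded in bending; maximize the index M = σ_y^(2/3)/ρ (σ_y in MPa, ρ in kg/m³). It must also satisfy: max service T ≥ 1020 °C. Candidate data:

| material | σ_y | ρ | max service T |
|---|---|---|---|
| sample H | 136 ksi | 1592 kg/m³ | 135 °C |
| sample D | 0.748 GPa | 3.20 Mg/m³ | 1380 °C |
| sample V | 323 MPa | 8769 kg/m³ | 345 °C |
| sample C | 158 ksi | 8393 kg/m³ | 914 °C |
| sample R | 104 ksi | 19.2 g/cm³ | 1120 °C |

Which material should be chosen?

sample D

Screen on constraints: max service T ≥ 1020 °C. Survivors: sample D, sample R.
Normalizing units and computing the index:
  sample D: σ_y = 748.0 MPa, ρ = 3200 kg/m³
  sample R: σ_y = 717.1 MPa, ρ = 19200 kg/m³
  sample D: M = 25.8×10⁻³
  sample R: M = 4.17×10⁻³
Highest index: sample D.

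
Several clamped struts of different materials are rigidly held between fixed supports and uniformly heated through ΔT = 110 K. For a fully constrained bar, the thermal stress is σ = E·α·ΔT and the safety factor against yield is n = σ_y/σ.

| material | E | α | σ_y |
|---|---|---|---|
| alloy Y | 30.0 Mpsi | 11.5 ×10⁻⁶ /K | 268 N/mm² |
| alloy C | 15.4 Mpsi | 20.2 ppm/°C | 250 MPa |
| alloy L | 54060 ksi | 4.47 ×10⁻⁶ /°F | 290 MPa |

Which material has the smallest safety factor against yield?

alloy L

Converting E to GPa, α to ×10⁻⁶/K, σ_y to MPa, then σ and n for each:
  alloy Y: E = 206.8, α = 11.5, σ_y = 268.0 → σ = 262 MPa, n = 1.02
  alloy C: E = 106.2, α = 20.2, σ_y = 250.0 → σ = 236 MPa, n = 1.06
  alloy L: E = 372.7, α = 8.05, σ_y = 290.0 → σ = 330 MPa, n = 0.879
Alloy L has the lowest safety factor, n = 0.879.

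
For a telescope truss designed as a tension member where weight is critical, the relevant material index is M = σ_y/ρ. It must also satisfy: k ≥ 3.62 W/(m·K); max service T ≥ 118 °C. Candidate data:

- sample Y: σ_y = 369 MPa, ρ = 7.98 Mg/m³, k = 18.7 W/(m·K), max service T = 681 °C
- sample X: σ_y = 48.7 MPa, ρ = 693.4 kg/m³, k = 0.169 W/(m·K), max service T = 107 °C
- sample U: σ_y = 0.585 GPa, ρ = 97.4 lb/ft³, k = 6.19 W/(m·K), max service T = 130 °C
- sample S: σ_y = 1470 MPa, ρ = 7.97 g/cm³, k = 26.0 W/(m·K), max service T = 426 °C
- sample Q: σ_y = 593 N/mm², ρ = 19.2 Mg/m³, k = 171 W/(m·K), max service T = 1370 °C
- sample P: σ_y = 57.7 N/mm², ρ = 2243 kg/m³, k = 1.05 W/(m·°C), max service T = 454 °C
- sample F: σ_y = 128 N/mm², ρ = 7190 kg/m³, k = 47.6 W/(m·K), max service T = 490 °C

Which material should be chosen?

sample U

Screen on constraints: k ≥ 3.62 W/(m·K); max service T ≥ 118 °C. Survivors: sample Y, sample U, sample S, sample Q, sample F.
Convert each candidate to consistent units, then evaluate M:
  sample Y: σ_y = 369.0 MPa, ρ = 7980 kg/m³
  sample U: σ_y = 585.0 MPa, ρ = 1560 kg/m³
  sample S: σ_y = 1470 MPa, ρ = 7970 kg/m³
  sample Q: σ_y = 593.0 MPa, ρ = 19200 kg/m³
  sample F: σ_y = 128.0 MPa, ρ = 7190 kg/m³
  sample U: M = 375 kN·m/kg
  sample S: M = 184 kN·m/kg
  sample Y: M = 46.2 kN·m/kg
  sample Q: M = 30.9 kN·m/kg
  sample F: M = 17.8 kN·m/kg
The maximum is for sample U.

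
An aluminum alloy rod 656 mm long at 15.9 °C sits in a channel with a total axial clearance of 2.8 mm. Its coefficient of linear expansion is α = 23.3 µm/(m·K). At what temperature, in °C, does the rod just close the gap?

α·L₀·ΔT = 2.8 mm ⇒ ΔT = 2.8 / (23.3×10⁻⁶ × 656.0) = 183.2 K.
T = 15.9 + 183.2 = 199.1 °C.

199 °C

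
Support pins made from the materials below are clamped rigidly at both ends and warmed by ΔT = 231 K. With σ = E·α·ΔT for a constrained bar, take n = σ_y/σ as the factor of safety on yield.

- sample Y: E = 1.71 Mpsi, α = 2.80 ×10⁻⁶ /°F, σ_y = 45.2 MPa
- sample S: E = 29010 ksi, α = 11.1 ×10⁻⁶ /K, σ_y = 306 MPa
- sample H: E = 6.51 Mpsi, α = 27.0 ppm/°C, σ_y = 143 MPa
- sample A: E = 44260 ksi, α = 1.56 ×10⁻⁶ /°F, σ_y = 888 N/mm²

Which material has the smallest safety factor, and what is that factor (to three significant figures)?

sample H, n = 0.511

Converting E to GPa, α to ×10⁻⁶/K, σ_y to MPa, then σ and n for each:
  sample Y: E = 11.79, α = 5.04, σ_y = 45.20 → σ = 13.7 MPa, n = 3.29
  sample S: E = 200.0, α = 11.1, σ_y = 306.0 → σ = 513 MPa, n = 0.597
  sample H: E = 44.88, α = 27.0, σ_y = 143.0 → σ = 280 MPa, n = 0.511
  sample A: E = 305.2, α = 2.81, σ_y = 888.0 → σ = 198 MPa, n = 4.49
Sample H has the lowest safety factor, n = 0.511.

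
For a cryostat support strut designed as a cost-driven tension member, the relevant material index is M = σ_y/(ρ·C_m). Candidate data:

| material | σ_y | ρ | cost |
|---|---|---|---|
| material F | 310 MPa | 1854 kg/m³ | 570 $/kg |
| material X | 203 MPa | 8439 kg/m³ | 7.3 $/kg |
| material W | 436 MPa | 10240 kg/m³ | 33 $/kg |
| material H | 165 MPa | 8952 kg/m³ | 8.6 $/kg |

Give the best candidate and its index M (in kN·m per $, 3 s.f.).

material X, M = 3.30 kN·m per $

Evaluate M for each candidate:
  material X: M = 3.30 kN·m per $
  material H: M = 2.14 kN·m per $
  material W: M = 1.29 kN·m per $
  material F: M = 0.293 kN·m per $
Material X has the largest M.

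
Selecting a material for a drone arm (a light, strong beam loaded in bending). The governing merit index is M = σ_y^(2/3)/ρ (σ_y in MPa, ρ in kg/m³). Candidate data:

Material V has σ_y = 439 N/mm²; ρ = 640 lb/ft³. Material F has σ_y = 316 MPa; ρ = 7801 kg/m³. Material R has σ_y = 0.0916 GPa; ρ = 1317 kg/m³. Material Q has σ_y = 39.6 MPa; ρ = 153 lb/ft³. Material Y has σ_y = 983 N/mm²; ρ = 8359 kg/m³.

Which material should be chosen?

material R

Normalizing units and computing the index:
  material V: σ_y = 439.0 MPa, ρ = 10250 kg/m³
  material F: σ_y = 316.0 MPa, ρ = 7801 kg/m³
  material R: σ_y = 91.60 MPa, ρ = 1317 kg/m³
  material Q: σ_y = 39.60 MPa, ρ = 2451 kg/m³
  material Y: σ_y = 983.0 MPa, ρ = 8359 kg/m³
  material R: M = 15.4×10⁻³
  material Y: M = 11.8×10⁻³
  material F: M = 5.95×10⁻³
  material V: M = 5.63×10⁻³
  material Q: M = 4.74×10⁻³
The maximum is for material R.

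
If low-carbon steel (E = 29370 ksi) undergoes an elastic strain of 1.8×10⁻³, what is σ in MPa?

E = 29370 ksi = 202.5 GPa.
σ = E·ε = 202500 MPa × 1.8×10⁻³ = 364 MPa.

364 MPa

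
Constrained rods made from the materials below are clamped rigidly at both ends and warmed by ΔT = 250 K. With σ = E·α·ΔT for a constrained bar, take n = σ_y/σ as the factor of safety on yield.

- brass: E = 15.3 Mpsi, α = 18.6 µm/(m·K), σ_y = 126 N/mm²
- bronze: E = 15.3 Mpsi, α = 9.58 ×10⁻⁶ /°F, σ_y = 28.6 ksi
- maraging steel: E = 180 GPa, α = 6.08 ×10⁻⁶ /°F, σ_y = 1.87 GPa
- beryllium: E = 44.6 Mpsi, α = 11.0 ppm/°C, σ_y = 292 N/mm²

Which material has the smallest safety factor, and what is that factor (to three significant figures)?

Per material, after unit conversion:
  brass: E = 105.5, α = 18.6, σ_y = 126.0 → σ = 491 MPa, n = 0.257
  bronze: E = 105.5, α = 17.2, σ_y = 197.2 → σ = 455 MPa, n = 0.434
  maraging steel: E = 180.0, α = 10.9, σ_y = 1870 → σ = 492 MPa, n = 3.80
  beryllium: E = 307.5, α = 11.0, σ_y = 292.0 → σ = 846 MPa, n = 0.345
Smallest n: brass with n = 0.257.

brass, n = 0.257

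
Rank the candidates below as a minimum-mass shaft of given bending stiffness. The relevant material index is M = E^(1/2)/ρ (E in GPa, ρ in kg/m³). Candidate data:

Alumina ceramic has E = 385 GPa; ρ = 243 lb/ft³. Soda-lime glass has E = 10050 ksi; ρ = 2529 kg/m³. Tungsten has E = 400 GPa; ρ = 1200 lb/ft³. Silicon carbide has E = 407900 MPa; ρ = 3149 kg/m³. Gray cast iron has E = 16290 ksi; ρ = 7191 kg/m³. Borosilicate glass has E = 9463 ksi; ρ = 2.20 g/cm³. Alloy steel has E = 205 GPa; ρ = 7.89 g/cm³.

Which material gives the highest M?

silicon carbide

Convert each candidate to consistent units, then evaluate M:
  alumina ceramic: E = 385.0 GPa, ρ = 3892 kg/m³
  soda-lime glass: E = 69.29 GPa, ρ = 2529 kg/m³
  tungsten: E = 400.0 GPa, ρ = 19220 kg/m³
  silicon carbide: E = 407.9 GPa, ρ = 3149 kg/m³
  gray cast iron: E = 112.3 GPa, ρ = 7191 kg/m³
  borosilicate glass: E = 65.25 GPa, ρ = 2200 kg/m³
  alloy steel: E = 205.0 GPa, ρ = 7890 kg/m³
  silicon carbide: M = 6.41×10⁻³
  alumina ceramic: M = 5.04×10⁻³
  borosilicate glass: M = 3.67×10⁻³
  soda-lime glass: M = 3.29×10⁻³
  alloy steel: M = 1.81×10⁻³
  gray cast iron: M = 1.47×10⁻³
  tungsten: M = 1.04×10⁻³
Silicon carbide ranks first.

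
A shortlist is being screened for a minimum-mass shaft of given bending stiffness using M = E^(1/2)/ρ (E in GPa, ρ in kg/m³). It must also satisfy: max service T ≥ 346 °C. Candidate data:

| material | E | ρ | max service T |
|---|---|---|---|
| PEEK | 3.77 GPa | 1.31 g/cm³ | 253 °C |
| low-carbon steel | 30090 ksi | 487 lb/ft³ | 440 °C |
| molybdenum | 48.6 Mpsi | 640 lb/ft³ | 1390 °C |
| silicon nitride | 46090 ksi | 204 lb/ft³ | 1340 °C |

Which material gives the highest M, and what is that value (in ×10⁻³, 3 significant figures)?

silicon nitride, M = 5.46×10⁻³

Screen on constraints: max service T ≥ 346 °C. Survivors: low-carbon steel, molybdenum, silicon nitride.
Convert each candidate to consistent units, then evaluate M:
  low-carbon steel: E = 207.5 GPa, ρ = 7801 kg/m³
  molybdenum: E = 335.1 GPa, ρ = 10250 kg/m³
  silicon nitride: E = 317.8 GPa, ρ = 3268 kg/m³
  silicon nitride: M = 5.46×10⁻³
  low-carbon steel: M = 1.85×10⁻³
  molybdenum: M = 1.79×10⁻³
Highest index: silicon nitride.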